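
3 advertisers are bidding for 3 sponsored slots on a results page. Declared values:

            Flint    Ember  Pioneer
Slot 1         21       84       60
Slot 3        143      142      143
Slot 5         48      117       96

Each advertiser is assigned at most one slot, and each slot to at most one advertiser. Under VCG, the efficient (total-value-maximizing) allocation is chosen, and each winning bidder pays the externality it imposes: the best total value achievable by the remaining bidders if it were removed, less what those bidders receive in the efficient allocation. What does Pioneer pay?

Pioneer pays $33.

Efficient allocation: Flint→Slot 3 ($143), Ember→Slot 1 ($84), Pioneer→Slot 5 ($96); total welfare W = $323.
Pioneer receives Slot 5 at value $96, so the others get W − 96 = $227.
Without Pioneer: best allocation of the remaining 2 bidders over all 3 slots is Flint→Slot 3 ($143), Ember→Slot 5 ($117), total $260.
VCG payment = (others' best without Pioneer) − (others' welfare with Pioneer) = 260 − 227 = $33.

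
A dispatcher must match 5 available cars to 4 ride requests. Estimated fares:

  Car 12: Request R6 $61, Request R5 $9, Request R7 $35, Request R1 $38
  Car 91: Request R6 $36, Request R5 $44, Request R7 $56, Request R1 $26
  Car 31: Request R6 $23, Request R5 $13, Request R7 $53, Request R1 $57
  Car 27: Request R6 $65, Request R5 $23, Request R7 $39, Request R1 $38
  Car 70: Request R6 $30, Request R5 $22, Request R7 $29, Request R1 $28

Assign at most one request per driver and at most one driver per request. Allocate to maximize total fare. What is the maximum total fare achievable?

Treat this as an assignment problem: match each driver to one request.
Optimal: Car 12→Request R6 ($61), Car 91→Request R5 ($44), Car 27→Request R7 ($39), Car 31→Request R1 ($57) — total 61+44+39+57 = $201.
Column-greedy (each request in turn goes to its best remaining driver) gives $200, worse by 1.
Swapping Car 91↔Car 31 (Car 91→Request R1 $26, Car 31→Request R5 $13) loses 62.
Checked against all permutations: $201 is optimal.

Max total: $201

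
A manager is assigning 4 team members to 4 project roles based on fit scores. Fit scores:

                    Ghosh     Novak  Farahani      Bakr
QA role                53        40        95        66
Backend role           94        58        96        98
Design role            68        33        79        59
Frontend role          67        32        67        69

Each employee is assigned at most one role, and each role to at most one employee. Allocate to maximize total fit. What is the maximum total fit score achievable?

Max total: 293 pts

Optimal: Ghosh→Design role (68 pts), Novak→Frontend role (32 pts), Farahani→QA role (95 pts), Bakr→Backend role (98 pts) — total 68+32+95+98 = 293 pts.
Row-greedy (each employee in turn takes its best remaining role) gives 282 pts, worse by 11.
Swapping Farahani↔Ghosh (Farahani→Design role 79 pts, Ghosh→QA role 53 pts) loses 31.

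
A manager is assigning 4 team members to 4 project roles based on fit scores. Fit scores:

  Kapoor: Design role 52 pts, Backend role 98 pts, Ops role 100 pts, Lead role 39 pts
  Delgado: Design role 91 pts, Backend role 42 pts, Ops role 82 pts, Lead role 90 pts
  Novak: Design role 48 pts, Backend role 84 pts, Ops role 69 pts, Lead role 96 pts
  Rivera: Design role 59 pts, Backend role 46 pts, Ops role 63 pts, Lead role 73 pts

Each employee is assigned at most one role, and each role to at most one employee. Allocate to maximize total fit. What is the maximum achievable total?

Max total: 348 pts

Optimal: Kapoor→Backend role (98 pts), Delgado→Design role (91 pts), Novak→Lead role (96 pts), Rivera→Ops role (63 pts) — total 98+91+96+63 = 348 pts.
Row-greedy (each employee in turn takes its best remaining role) gives 333 pts, worse by 15.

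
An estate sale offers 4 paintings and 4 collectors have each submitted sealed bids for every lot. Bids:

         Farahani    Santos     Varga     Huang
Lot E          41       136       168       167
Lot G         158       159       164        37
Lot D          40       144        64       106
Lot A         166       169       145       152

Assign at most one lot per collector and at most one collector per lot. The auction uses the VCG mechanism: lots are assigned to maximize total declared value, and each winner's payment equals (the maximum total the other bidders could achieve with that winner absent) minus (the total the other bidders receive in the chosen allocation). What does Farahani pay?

Farahani pays $25.

Efficient allocation: Farahani→Lot A ($166), Santos→Lot D ($144), Varga→Lot G ($164), Huang→Lot E ($167); total welfare W = $641.
Farahani receives Lot A at value $166, so the others get W − 166 = $475.
Without Farahani: best allocation of the remaining 3 bidders over all 4 lots is Santos→Lot A ($169), Varga→Lot G ($164), Huang→Lot E ($167), total $500.
VCG payment = (others' best without Farahani) − (others' welfare with Farahani) = 500 − 475 = $25.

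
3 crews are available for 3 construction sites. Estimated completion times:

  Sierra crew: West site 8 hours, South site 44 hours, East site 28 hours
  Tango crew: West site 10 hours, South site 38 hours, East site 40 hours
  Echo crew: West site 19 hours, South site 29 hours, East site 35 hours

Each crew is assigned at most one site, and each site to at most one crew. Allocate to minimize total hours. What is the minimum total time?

Min total: 67 hours

Optimal: Sierra crew→East site (28 hours), Tango crew→West site (10 hours), Echo crew→South site (29 hours) — total 28+10+29 = 67 hours.
Row-greedy (each crew in turn takes its cheapest remaining site) gives 81 hours, worse by 14.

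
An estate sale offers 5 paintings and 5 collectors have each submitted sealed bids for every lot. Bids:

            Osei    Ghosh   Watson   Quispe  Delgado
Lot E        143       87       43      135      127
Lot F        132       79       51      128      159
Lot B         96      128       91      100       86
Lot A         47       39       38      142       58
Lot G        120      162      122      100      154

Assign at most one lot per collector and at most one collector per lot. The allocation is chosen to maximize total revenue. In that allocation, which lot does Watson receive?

Treat this as an assignment problem: match each collector to one lot.
Optimal: Osei→Lot E ($143), Ghosh→Lot G ($162), Watson→Lot B ($91), Quispe→Lot A ($142), Delgado→Lot F ($159) — total 143+162+91+142+159 = $697.
Next-best assignment: Osei→Lot E, Ghosh→Lot B, Watson→Lot G, Quispe→Lot A, Delgado→Lot F = $694.
No other one-to-one assignment exceeds $697.
Watson's own top lot is Lot G ($122), but forcing Watson→Lot G and reassigning the rest optimally gives only $694 — worse by 3.

Watson receives Lot B.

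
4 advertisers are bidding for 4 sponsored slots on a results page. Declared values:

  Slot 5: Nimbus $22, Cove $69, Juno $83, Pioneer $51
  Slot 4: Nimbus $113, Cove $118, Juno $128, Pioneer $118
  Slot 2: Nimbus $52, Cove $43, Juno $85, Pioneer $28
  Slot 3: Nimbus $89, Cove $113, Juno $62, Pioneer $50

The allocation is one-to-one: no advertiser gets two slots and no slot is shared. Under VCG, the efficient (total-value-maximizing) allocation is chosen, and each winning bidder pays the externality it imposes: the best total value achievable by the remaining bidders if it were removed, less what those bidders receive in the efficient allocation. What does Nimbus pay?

Efficient allocation: Nimbus→Slot 2 ($52), Cove→Slot 3 ($113), Juno→Slot 5 ($83), Pioneer→Slot 4 ($118); total welfare W = $366.
Nimbus receives Slot 2 at value $52, so the others get W − 52 = $314.
Without Nimbus: best allocation of the remaining 3 bidders over all 4 slots is Cove→Slot 3 ($113), Juno→Slot 2 ($85), Pioneer→Slot 4 ($118), total $316.
VCG payment = (others' best without Nimbus) − (others' welfare with Nimbus) = 316 − 314 = $2.

Nimbus pays $2.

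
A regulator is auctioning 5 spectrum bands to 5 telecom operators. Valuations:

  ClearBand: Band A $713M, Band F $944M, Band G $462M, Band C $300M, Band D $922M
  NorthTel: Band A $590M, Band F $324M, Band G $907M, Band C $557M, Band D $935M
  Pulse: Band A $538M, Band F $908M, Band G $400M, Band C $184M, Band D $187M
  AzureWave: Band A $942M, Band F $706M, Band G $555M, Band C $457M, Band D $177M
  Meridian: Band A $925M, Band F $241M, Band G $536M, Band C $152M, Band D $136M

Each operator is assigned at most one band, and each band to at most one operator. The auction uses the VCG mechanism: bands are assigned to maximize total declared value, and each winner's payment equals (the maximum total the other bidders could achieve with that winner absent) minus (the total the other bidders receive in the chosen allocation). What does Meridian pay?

Efficient allocation: ClearBand→Band D ($922M), NorthTel→Band G ($907M), Pulse→Band F ($908M), AzureWave→Band C ($457M), Meridian→Band A ($925M); total welfare W = $4119M.
Meridian receives Band A at value $925M, so the others get W − 925 = $3194M.
Without Meridian: best allocation of the remaining 4 bidders over all 5 bands is ClearBand→Band D ($922M), NorthTel→Band G ($907M), Pulse→Band F ($908M), AzureWave→Band A ($942M), total $3679M.
VCG payment = (others' best without Meridian) − (others' welfare with Meridian) = 3679 − 3194 = $485M.

Meridian pays $485M.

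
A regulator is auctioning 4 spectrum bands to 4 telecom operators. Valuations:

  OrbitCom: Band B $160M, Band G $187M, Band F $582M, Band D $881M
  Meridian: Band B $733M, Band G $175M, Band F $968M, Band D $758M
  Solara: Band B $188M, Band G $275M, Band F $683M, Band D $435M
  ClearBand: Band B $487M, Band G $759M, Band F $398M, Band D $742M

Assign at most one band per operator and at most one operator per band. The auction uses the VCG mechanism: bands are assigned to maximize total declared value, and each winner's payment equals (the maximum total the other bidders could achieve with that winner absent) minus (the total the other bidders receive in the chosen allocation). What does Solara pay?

Efficient allocation: OrbitCom→Band D ($881M), Meridian→Band B ($733M), Solara→Band F ($683M), ClearBand→Band G ($759M); total welfare W = $3056M.
Solara receives Band F at value $683M, so the others get W − 683 = $2373M.
Without Solara: best allocation of the remaining 3 bidders over all 4 bands is OrbitCom→Band D ($881M), Meridian→Band F ($968M), ClearBand→Band G ($759M), total $2608M.
VCG payment = (others' best without Solara) − (others' welfare with Solara) = 2608 − 2373 = $235M.

Solara pays $235M.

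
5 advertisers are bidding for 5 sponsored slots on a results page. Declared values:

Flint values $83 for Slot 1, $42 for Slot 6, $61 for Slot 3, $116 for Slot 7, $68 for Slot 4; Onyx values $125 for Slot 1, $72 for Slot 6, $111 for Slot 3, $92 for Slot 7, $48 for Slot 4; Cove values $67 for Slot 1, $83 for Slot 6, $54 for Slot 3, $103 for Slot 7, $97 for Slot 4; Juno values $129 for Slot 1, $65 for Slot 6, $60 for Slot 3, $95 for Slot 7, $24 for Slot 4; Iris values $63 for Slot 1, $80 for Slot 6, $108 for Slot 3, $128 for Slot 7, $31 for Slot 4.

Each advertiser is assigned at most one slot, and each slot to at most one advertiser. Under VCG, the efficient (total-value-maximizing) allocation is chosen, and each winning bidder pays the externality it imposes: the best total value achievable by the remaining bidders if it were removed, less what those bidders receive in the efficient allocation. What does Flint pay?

Flint pays $48.

Efficient allocation: Flint→Slot 7 ($116), Onyx→Slot 3 ($111), Cove→Slot 4 ($97), Juno→Slot 1 ($129), Iris→Slot 6 ($80); total welfare W = $533.
Flint receives Slot 7 at value $116, so the others get W − 116 = $417.
Without Flint: best allocation of the remaining 4 bidders over all 5 slots is Onyx→Slot 3 ($111), Cove→Slot 4 ($97), Juno→Slot 1 ($129), Iris→Slot 7 ($128), total $465.
VCG payment = (others' best without Flint) − (others' welfare with Flint) = 465 − 417 = $48.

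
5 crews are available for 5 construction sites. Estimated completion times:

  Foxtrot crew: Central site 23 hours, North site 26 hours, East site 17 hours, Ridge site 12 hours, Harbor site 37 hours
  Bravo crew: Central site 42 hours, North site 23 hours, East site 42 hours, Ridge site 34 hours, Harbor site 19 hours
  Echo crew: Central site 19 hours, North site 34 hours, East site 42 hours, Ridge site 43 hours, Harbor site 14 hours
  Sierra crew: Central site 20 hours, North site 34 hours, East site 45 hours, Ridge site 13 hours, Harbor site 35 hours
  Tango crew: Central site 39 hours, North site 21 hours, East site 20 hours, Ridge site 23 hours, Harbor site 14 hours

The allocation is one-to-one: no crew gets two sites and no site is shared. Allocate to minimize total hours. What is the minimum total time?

Optimal: Foxtrot crew→East site (17 hours), Bravo crew→North site (23 hours), Echo crew→Central site (19 hours), Sierra crew→Ridge site (13 hours), Tango crew→Harbor site (14 hours) — total 17+23+19+13+14 = 86 hours.
Next-best assignment: Foxtrot crew→East site, Bravo crew→Harbor site, Echo crew→Central site, Sierra crew→Ridge site, Tango crew→North site = 89 hours.

Min total: 86 hours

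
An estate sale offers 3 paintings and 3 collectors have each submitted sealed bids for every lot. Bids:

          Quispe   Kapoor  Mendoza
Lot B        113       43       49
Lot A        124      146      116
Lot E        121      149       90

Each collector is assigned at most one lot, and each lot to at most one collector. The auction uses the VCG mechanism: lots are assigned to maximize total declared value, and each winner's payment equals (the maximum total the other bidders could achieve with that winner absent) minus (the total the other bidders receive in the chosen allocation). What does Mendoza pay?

Efficient allocation: Quispe→Lot B ($113), Kapoor→Lot E ($149), Mendoza→Lot A ($116); total welfare W = $378.
Mendoza receives Lot A at value $116, so the others get W − 116 = $262.
Without Mendoza: best allocation of the remaining 2 bidders over all 3 lots is Quispe→Lot A ($124), Kapoor→Lot E ($149), total $273.
VCG payment = (others' best without Mendoza) − (others' welfare with Mendoza) = 273 − 262 = $11.

Mendoza pays $11.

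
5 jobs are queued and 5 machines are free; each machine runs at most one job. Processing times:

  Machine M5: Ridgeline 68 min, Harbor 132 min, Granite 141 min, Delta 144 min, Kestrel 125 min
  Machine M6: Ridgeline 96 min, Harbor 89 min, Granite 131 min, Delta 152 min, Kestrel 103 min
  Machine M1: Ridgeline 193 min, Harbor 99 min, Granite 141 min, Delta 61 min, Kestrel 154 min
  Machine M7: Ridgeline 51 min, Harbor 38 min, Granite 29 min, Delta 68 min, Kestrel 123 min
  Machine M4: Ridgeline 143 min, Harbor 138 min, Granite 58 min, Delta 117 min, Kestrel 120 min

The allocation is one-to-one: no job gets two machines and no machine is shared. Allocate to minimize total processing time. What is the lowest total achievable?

Optimal: Ridgeline→Machine M5 (68 min), Harbor→Machine M7 (38 min), Granite→Machine M4 (58 min), Delta→Machine M1 (61 min), Kestrel→Machine M6 (103 min) — total 68+38+58+61+103 = 328 min.
Column-greedy (each machine in turn goes to its cheapest remaining job) gives 367 min, worse by 39.
Next-best assignment: Ridgeline→Machine M5, Harbor→Machine M6, Granite→Machine M7, Delta→Machine M1, Kestrel→Machine M4 = 367 min.

Minimum total: 328 min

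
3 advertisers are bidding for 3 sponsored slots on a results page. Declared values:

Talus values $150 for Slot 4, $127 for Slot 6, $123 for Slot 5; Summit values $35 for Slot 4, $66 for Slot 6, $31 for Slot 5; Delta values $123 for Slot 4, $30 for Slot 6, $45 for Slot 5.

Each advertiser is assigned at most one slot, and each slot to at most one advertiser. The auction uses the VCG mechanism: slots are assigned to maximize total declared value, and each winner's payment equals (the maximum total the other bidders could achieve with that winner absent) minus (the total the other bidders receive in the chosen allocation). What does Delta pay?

Efficient allocation: Talus→Slot 5 ($123), Summit→Slot 6 ($66), Delta→Slot 4 ($123); total welfare W = $312.
Delta receives Slot 4 at value $123, so the others get W − 123 = $189.
Without Delta: best allocation of the remaining 2 bidders over all 3 slots is Talus→Slot 4 ($150), Summit→Slot 6 ($66), total $216.
VCG payment = (others' best without Delta) − (others' welfare with Delta) = 216 − 189 = $27.

Delta pays $27.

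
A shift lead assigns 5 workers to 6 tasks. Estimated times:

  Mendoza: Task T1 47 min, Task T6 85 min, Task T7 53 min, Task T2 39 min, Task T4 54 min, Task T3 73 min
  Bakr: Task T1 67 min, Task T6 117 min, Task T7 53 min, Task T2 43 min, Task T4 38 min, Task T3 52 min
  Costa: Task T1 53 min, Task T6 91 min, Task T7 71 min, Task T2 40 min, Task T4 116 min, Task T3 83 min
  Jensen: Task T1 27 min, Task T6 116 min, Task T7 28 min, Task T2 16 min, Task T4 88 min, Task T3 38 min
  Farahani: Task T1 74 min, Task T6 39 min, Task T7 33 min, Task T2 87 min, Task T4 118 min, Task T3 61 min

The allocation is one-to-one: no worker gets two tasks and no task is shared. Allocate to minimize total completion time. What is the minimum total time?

Optimal: Mendoza→Task T1 (47 min), Bakr→Task T4 (38 min), Costa→Task T2 (40 min), Jensen→Task T7 (28 min), Farahani→Task T6 (39 min) — total 47+38+40+28+39 = 192 min.
Row-greedy (each worker in turn takes its cheapest remaining task) gives 197 min, worse by 5.
No other one-to-one assignment undercuts 192 min.

Min total: 192 min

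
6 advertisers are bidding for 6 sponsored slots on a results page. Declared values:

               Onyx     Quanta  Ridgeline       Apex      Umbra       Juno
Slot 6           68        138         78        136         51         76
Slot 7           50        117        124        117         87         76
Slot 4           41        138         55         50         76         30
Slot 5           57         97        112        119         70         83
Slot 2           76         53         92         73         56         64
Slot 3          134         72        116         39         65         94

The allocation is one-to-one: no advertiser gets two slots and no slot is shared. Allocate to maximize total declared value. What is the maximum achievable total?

Max total: $671

Optimal: Onyx→Slot 3 ($134), Quanta→Slot 4 ($138), Ridgeline→Slot 7 ($124), Apex→Slot 6 ($136), Umbra→Slot 2 ($56), Juno→Slot 5 ($83) — total 134+138+124+136+56+83 = $671.
Column-greedy (each slot in turn goes to its best remaining advertiser) gives $627, worse by 44.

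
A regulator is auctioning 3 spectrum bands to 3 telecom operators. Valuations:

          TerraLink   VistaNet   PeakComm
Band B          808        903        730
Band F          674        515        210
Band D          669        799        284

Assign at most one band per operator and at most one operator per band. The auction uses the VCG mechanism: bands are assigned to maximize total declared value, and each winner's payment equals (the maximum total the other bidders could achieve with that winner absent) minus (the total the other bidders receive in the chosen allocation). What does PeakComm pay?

PeakComm pays $134M.

Efficient allocation: TerraLink→Band F ($674M), VistaNet→Band D ($799M), PeakComm→Band B ($730M); total welfare W = $2203M.
PeakComm receives Band B at value $730M, so the others get W − 730 = $1473M.
Without PeakComm: best allocation of the remaining 2 bidders over all 3 bands is TerraLink→Band B ($808M), VistaNet→Band D ($799M), total $1607M.
VCG payment = (others' best without PeakComm) − (others' welfare with PeakComm) = 1607 − 1473 = $134M.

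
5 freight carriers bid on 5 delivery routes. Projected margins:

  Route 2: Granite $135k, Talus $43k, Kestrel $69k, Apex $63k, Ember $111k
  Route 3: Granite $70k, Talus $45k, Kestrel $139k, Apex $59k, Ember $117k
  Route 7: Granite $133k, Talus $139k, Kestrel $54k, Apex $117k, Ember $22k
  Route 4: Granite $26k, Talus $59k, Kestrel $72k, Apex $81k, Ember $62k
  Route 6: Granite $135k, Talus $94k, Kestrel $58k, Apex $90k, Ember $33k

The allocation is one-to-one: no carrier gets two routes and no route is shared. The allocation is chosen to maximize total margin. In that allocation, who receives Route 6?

Granite receives Route 6.

Optimal: Granite→Route 6 ($135k), Talus→Route 7 ($139k), Kestrel→Route 3 ($139k), Apex→Route 4 ($81k), Ember→Route 2 ($111k) — total 135+139+139+81+111 = $605k.
Checked against all permutations: $605k is optimal.
Granite's own top route is Route 2 ($135k), but forcing Granite→Route 2 and reassigning the rest optimally gives only $565k — worse by 40.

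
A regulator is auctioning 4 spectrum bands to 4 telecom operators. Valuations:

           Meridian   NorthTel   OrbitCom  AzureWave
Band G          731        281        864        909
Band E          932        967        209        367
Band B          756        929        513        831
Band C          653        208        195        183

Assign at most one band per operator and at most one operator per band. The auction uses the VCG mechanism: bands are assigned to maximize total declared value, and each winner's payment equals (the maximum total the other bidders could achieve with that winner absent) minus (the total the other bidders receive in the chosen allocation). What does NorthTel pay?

NorthTel pays $279M.

Efficient allocation: Meridian→Band C ($653M), NorthTel→Band E ($967M), OrbitCom→Band G ($864M), AzureWave→Band B ($831M); total welfare W = $3315M.
NorthTel receives Band E at value $967M, so the others get W − 967 = $2348M.
Without NorthTel: best allocation of the remaining 3 bidders over all 4 bands is Meridian→Band E ($932M), OrbitCom→Band G ($864M), AzureWave→Band B ($831M), total $2627M.
VCG payment = (others' best without NorthTel) − (others' welfare with NorthTel) = 2627 − 2348 = $279M.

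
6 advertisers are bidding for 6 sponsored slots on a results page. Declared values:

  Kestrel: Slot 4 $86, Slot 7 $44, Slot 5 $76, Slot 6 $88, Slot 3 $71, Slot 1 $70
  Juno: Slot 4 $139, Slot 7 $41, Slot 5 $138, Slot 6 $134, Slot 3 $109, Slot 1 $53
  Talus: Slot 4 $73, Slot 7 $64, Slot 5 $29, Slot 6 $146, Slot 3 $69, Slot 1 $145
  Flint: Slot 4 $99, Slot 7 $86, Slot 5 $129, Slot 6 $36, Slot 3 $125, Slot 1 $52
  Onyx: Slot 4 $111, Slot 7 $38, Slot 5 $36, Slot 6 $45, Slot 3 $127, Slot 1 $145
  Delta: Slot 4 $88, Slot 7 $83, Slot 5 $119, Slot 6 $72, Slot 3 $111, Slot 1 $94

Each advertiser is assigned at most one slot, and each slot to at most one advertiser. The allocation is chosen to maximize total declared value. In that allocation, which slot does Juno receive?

This is the linear assignment problem.
Optimal: Kestrel→Slot 4 ($86), Juno→Slot 5 ($138), Talus→Slot 6 ($146), Flint→Slot 3 ($125), Onyx→Slot 1 ($145), Delta→Slot 7 ($83) — total 86+138+146+125+145+83 = $723.
Max-entry greedy (repeatedly take the single best remaining cell) gives $714, worse by 9.
Next-best assignment: Kestrel→Slot 7, Juno→Slot 4, Talus→Slot 6, Flint→Slot 3, Onyx→Slot 1, Delta→Slot 5 = $718.
Juno's own top slot is Slot 4 ($139), but forcing Juno→Slot 4 and reassigning the rest optimally gives only $718 — worse by 5.

Juno receives Slot 5.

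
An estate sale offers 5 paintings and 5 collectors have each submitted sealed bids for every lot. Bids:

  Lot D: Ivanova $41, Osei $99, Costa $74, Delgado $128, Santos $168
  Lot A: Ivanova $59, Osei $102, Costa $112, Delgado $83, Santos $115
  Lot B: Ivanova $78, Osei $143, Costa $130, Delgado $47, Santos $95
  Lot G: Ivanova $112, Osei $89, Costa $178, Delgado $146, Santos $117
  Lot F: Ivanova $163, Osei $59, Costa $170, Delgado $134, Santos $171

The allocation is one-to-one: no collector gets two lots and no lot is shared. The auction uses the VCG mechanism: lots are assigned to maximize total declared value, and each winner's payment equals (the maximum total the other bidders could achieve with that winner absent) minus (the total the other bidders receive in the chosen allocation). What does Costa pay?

Costa pays $63.

Efficient allocation: Ivanova→Lot F ($163), Osei→Lot B ($143), Costa→Lot G ($178), Delgado→Lot A ($83), Santos→Lot D ($168); total welfare W = $735.
Costa receives Lot G at value $178, so the others get W − 178 = $557.
Without Costa: best allocation of the remaining 4 bidders over all 5 lots is Ivanova→Lot F ($163), Osei→Lot B ($143), Delgado→Lot G ($146), Santos→Lot D ($168), total $620.
VCG payment = (others' best without Costa) − (others' welfare with Costa) = 620 − 557 = $63.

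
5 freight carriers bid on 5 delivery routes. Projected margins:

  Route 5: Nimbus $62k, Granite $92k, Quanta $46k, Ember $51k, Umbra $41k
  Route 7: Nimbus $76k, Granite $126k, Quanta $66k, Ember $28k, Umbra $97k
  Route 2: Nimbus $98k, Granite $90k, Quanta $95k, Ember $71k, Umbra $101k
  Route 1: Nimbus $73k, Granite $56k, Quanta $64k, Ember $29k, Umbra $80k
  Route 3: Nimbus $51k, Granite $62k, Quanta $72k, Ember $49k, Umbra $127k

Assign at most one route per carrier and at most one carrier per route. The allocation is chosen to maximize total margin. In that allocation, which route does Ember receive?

Optimal: Nimbus→Route 1 ($73k), Granite→Route 7 ($126k), Quanta→Route 2 ($95k), Ember→Route 5 ($51k), Umbra→Route 3 ($127k) — total 73+126+95+51+127 = $472k.
Next-best assignment: Nimbus→Route 2, Granite→Route 7, Quanta→Route 1, Ember→Route 5, Umbra→Route 3 = $466k.
No other one-to-one assignment exceeds $472k.
Ember's own top route is Route 2 ($71k), but forcing Ember→Route 2 and reassigning the rest optimally gives only $450k — worse by 22.

Ember receives Route 5.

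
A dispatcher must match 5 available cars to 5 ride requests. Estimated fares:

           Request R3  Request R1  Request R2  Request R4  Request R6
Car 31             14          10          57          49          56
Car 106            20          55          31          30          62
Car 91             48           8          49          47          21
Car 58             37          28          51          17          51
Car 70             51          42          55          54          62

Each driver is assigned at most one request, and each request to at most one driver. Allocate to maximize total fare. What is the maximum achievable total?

Treat this as an assignment problem: match each driver to one request.
Optimal: Car 31→Request R2 ($57), Car 106→Request R1 ($55), Car 91→Request R3 ($48), Car 58→Request R6 ($51), Car 70→Request R4 ($54) — total 57+55+48+51+54 = $265.
Row-greedy (each driver in turn takes its best remaining request) gives $249, worse by 16.
Swapping Car 70↔Car 31 (Car 70→Request R2 $55, Car 31→Request R4 $49) loses 7.

Maximum total: $265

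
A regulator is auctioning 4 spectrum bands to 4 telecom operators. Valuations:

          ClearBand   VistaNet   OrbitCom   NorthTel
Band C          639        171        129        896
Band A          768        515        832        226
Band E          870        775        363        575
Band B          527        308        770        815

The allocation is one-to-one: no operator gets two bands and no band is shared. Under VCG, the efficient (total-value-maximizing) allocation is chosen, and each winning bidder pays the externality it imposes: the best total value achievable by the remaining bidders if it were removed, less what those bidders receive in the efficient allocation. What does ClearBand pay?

Efficient allocation: ClearBand→Band A ($768M), VistaNet→Band E ($775M), OrbitCom→Band B ($770M), NorthTel→Band C ($896M); total welfare W = $3209M.
ClearBand receives Band A at value $768M, so the others get W − 768 = $2441M.
Without ClearBand: best allocation of the remaining 3 bidders over all 4 bands is VistaNet→Band E ($775M), OrbitCom→Band A ($832M), NorthTel→Band C ($896M), total $2503M.
VCG payment = (others' best without ClearBand) − (others' welfare with ClearBand) = 2503 − 2441 = $62M.

ClearBand pays $62M.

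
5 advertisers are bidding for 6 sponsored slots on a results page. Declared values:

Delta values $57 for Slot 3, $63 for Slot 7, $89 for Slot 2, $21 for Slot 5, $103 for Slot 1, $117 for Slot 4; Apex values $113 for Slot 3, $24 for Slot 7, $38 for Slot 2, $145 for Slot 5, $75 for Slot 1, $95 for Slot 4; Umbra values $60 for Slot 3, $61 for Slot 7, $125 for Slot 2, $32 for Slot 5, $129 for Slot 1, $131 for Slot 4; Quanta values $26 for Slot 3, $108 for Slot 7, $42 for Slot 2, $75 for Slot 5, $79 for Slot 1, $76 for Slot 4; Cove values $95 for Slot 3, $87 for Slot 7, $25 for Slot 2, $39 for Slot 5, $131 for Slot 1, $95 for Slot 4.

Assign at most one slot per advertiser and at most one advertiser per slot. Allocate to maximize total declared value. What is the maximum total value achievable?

This is a one-to-one assignment (maximum-weight bipartite matching).
Optimal: Delta→Slot 4 ($117), Apex→Slot 5 ($145), Umbra→Slot 2 ($125), Quanta→Slot 7 ($108), Cove→Slot 1 ($131) — total 117+145+125+108+131 = $626.
Max-entry greedy (repeatedly take the single best remaining cell) gives $604, worse by 22.
No other one-to-one assignment exceeds $626.

Max total: $626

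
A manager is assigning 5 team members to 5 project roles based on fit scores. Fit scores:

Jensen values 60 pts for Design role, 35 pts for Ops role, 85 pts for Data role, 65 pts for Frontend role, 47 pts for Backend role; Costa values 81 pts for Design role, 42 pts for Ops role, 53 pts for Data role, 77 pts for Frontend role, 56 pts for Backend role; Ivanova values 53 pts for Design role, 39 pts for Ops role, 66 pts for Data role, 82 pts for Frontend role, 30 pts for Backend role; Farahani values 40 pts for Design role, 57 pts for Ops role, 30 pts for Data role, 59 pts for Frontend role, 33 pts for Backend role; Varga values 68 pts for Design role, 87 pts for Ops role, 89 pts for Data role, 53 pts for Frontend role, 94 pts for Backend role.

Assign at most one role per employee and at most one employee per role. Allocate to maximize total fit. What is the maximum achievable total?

Optimal: Jensen→Data role (85 pts), Costa→Design role (81 pts), Ivanova→Frontend role (82 pts), Farahani→Ops role (57 pts), Varga→Backend role (94 pts) — total 85+81+82+57+94 = 399 pts.
Column-greedy (each role in turn goes to its best remaining employee) gives 368 pts, worse by 31.

Maximum total: 399 pts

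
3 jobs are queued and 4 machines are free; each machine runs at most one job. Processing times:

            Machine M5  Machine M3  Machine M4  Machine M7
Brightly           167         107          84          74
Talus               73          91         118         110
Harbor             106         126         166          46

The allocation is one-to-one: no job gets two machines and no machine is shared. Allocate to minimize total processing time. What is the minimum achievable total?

Minimum total: 203 min

Optimal: Brightly→Machine M4 (84 min), Talus→Machine M5 (73 min), Harbor→Machine M7 (46 min) — total 84+73+46 = 203 min.
Column-greedy (each machine in turn goes to its cheapest remaining job) gives 346 min, worse by 143.
Next-best assignment: Brightly→Machine M4, Talus→Machine M3, Harbor→Machine M7 = 221 min.
Swapping Harbor↔Talus (Harbor→Machine M5 106 min, Talus→Machine M7 110 min) adds 97.
Every other assignment is strictly worse.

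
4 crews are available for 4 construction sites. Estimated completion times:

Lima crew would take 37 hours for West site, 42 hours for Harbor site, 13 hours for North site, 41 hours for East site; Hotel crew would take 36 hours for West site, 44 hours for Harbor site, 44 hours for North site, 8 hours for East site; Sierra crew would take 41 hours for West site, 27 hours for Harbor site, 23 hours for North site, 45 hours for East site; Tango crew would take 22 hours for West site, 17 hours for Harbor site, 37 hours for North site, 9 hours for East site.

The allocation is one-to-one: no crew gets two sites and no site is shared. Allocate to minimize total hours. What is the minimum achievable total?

Optimal: Lima crew→North site (13 hours), Hotel crew→East site (8 hours), Sierra crew→Harbor site (27 hours), Tango crew→West site (22 hours) — total 13+8+27+22 = 70 hours.
Min-entry greedy (repeatedly take the single cheapest remaining cell) gives 79 hours, worse by 9.
Swapping Hotel crew↔Sierra crew (Hotel crew→Harbor site 44 hours, Sierra crew→East site 45 hours) adds 54.
Every other assignment is strictly worse.

Minimum total: 70 hours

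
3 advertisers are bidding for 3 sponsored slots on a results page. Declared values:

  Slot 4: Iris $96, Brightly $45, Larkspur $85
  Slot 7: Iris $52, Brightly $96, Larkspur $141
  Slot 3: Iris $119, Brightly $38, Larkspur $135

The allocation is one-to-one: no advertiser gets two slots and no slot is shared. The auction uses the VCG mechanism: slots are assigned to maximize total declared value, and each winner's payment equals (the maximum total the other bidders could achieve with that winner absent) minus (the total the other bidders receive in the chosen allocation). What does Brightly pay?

Efficient allocation: Iris→Slot 4 ($96), Brightly→Slot 7 ($96), Larkspur→Slot 3 ($135); total welfare W = $327.
Brightly receives Slot 7 at value $96, so the others get W − 96 = $231.
Without Brightly: best allocation of the remaining 2 bidders over all 3 slots is Iris→Slot 3 ($119), Larkspur→Slot 7 ($141), total $260.
VCG payment = (others' best without Brightly) − (others' welfare with Brightly) = 260 − 231 = $29.

Brightly pays $29.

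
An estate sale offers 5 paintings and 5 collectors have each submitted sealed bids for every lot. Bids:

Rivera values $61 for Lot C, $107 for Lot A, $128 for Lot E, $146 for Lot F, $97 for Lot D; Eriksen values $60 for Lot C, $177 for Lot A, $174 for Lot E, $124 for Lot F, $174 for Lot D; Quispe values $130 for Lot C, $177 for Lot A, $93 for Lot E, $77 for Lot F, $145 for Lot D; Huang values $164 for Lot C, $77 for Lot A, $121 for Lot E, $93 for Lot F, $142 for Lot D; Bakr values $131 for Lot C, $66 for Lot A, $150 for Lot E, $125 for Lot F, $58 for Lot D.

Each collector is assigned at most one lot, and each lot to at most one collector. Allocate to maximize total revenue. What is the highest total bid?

Optimal: Rivera→Lot F ($146), Eriksen→Lot D ($174), Quispe→Lot A ($177), Huang→Lot C ($164), Bakr→Lot E ($150) — total 146+174+177+164+150 = $811.
Row-greedy (each collector in turn takes its best remaining lot) gives $782, worse by 29.
Next-best assignment: Rivera→Lot F, Eriksen→Lot A, Quispe→Lot D, Huang→Lot C, Bakr→Lot E = $782.
Every other assignment is strictly worse.

Max total: $811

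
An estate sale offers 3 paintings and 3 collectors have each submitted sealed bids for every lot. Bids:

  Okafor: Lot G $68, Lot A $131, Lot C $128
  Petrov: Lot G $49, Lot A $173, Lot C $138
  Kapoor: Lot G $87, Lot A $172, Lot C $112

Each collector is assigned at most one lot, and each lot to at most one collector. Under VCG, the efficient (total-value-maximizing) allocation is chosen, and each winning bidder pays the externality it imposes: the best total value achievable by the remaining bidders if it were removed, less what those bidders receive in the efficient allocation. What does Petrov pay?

Efficient allocation: Okafor→Lot C ($128), Petrov→Lot A ($173), Kapoor→Lot G ($87); total welfare W = $388.
Petrov receives Lot A at value $173, so the others get W − 173 = $215.
Without Petrov: best allocation of the remaining 2 bidders over all 3 lots is Okafor→Lot C ($128), Kapoor→Lot A ($172), total $300.
VCG payment = (others' best without Petrov) − (others' welfare with Petrov) = 300 − 215 = $85.

Petrov pays $85.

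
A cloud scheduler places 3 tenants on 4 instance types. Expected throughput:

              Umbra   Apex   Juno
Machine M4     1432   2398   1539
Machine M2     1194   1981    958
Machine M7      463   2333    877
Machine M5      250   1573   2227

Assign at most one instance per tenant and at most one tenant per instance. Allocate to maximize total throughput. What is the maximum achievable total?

Optimal: Umbra→Machine M4 (1432 ops/s), Apex→Machine M7 (2333 ops/s), Juno→Machine M5 (2227 ops/s) — total 1432+2333+2227 = 5992 ops/s.
Column-greedy (each instance in turn goes to its best remaining tenant) gives 4469 ops/s, worse by 1523.
Every other assignment is strictly worse.

Max total: 5992 ops/s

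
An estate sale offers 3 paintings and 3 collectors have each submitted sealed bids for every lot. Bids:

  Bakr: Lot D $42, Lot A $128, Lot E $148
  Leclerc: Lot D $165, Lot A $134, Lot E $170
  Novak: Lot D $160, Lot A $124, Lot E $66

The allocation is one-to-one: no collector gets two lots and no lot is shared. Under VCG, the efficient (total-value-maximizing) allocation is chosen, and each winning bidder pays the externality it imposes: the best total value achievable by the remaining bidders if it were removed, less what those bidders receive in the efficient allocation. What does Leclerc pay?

Efficient allocation: Bakr→Lot A ($128), Leclerc→Lot E ($170), Novak→Lot D ($160); total welfare W = $458.
Leclerc receives Lot E at value $170, so the others get W − 170 = $288.
Without Leclerc: best allocation of the remaining 2 bidders over all 3 lots is Bakr→Lot E ($148), Novak→Lot D ($160), total $308.
VCG payment = (others' best without Leclerc) − (others' welfare with Leclerc) = 308 − 288 = $20.

Leclerc pays $20.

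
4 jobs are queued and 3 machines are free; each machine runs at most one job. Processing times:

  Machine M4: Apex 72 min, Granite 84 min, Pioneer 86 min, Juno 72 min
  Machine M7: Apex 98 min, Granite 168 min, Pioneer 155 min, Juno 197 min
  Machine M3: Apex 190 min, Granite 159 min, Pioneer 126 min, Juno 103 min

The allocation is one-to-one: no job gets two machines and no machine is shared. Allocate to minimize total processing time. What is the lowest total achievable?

Treat this as an assignment problem: match each job to one machine.
Optimal: Granite→Machine M4 (84 min), Apex→Machine M7 (98 min), Juno→Machine M3 (103 min) — total 84+98+103 = 285 min.
Min-entry greedy (repeatedly take the single cheapest remaining cell) gives 330 min, worse by 45.
Next-best assignment: Pioneer→Machine M4, Apex→Machine M7, Juno→Machine M3 = 287 min.
Checked against all permutations: 285 min is optimal.

Min total: 285 min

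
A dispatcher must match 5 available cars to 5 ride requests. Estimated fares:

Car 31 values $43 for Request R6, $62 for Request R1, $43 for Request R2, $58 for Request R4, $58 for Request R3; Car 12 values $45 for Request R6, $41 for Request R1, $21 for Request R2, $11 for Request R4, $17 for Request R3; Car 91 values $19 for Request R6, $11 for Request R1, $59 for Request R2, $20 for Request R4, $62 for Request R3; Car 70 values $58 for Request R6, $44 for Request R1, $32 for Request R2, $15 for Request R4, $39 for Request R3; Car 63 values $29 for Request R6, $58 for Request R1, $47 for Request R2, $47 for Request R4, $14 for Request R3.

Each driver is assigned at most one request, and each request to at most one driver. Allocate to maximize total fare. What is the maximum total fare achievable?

Maximum total: $266

Optimal: Car 31→Request R4 ($58), Car 12→Request R1 ($41), Car 91→Request R3 ($62), Car 70→Request R6 ($58), Car 63→Request R2 ($47) — total 58+41+62+58+47 = $266.
Row-greedy (each driver in turn takes its best remaining request) gives $248, worse by 18.
Next-best assignment: Car 31→Request R3, Car 12→Request R1, Car 91→Request R2, Car 70→Request R6, Car 63→Request R4 = $263.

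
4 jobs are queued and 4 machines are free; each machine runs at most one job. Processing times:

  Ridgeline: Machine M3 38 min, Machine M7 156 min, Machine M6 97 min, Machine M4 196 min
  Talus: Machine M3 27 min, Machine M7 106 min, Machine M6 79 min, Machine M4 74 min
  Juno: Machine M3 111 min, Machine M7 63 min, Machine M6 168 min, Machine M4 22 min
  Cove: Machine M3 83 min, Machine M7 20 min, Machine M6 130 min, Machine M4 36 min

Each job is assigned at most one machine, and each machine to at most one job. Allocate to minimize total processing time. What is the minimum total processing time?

Minimum total: 159 min

Optimal: Ridgeline→Machine M3 (38 min), Talus→Machine M6 (79 min), Juno→Machine M4 (22 min), Cove→Machine M7 (20 min) — total 38+79+22+20 = 159 min.
Row-greedy (each job in turn takes its cheapest remaining machine) gives 305 min, worse by 146.
Swapping Ridgeline↔Juno (Ridgeline→Machine M4 196 min, Juno→Machine M3 111 min) adds 247.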